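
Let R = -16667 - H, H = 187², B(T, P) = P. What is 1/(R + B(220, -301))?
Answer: -1/51937 ≈ -1.9254e-5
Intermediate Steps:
H = 34969
R = -51636 (R = -16667 - 1*34969 = -16667 - 34969 = -51636)
1/(R + B(220, -301)) = 1/(-51636 - 301) = 1/(-51937) = -1/51937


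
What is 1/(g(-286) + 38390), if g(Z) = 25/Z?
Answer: 286/10979515 ≈ 2.6049e-5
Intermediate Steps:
1/(g(-286) + 38390) = 1/(25/(-286) + 38390) = 1/(25*(-1/286) + 38390) = 1/(-25/286 + 38390) = 1/(10979515/286) = 286/10979515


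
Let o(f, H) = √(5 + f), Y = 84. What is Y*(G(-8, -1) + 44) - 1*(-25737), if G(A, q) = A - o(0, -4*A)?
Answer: 28761 - 84*√5 ≈ 28573.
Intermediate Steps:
G(A, q) = A - √5 (G(A, q) = A - √(5 + 0) = A - √5)
Y*(G(-8, -1) + 44) - 1*(-25737) = 84*((-8 - √5) + 44) - 1*(-25737) = 84*(36 - √5) + 25737 = (3024 - 84*√5) + 25737 = 28761 - 84*√5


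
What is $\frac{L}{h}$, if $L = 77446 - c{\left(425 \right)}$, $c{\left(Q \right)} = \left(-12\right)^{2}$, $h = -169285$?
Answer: $- \frac{77302}{169285} \approx -0.45664$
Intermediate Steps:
$c{\left(Q \right)} = 144$
$L = 77302$ ($L = 77446 - 144 = 77302$)
$\frac{L}{h} = \frac{77302}{-169285} = 77302 \left(- \frac{1}{169285}\right) = - \frac{77302}{169285}$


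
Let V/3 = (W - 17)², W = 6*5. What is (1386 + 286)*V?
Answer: 847704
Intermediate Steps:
W = 30
V = 507 (V = 3*(30 - 17)² = 3*13² = 3*169 = 507)
(1386 + 286)*V = (1386 + 286)*507 = 1672*507 = 847704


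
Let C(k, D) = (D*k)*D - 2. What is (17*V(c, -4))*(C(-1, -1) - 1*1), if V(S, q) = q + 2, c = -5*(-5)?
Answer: 136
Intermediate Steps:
c = 25
C(k, D) = -2 + k*D² (C(k, D) = k*D² - 2 = -2 + k*D²)
V(S, q) = 2 + q
(17*V(c, -4))*(C(-1, -1) - 1*1) = (17*(2 - 4))*((-2 - 1*(-1)²) - 1*1) = (17*(-2))*((-2 - 1*1) - 1) = -34*((-2 - 1) - 1) = -34*(-3 - 1) = -34*(-4) = 136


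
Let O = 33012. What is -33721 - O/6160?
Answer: -7419799/220 ≈ -33726.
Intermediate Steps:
-33721 - O/6160 = -33721 - 33012/6160 = -33721 - 1*1179/220 = -33721 - 1179/220 = -7419799/220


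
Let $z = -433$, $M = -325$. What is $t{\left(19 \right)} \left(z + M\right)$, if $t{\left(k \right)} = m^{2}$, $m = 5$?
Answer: $-18950$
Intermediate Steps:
$t{\left(k \right)} = 25$ ($t{\left(k \right)} = 5^{2} = 25$)
$t{\left(19 \right)} \left(z + M\right) = 25 \left(-433 - 325\right) = 25 \left(-758\right) = -18950$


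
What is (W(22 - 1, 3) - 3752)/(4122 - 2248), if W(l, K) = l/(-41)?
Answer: -153853/76834 ≈ -2.0024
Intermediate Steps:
W(l, K) = -l/41 (W(l, K) = l*(-1/41) = -l/41)
(W(22 - 1, 3) - 3752)/(4122 - 2248) = (-(22 - 1)/41 - 3752)/(4122 - 2248) = (-1/41*21 - 3752)/1874 = (-21/41 - 3752)*(1/1874) = -153853/41*1/1874 = -153853/76834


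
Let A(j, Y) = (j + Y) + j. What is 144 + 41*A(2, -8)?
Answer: -20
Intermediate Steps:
A(j, Y) = Y + 2*j (A(j, Y) = (Y + j) + j = Y + 2*j)
144 + 41*A(2, -8) = 144 + 41*(-8 + 2*2) = 144 + 41*(-8 + 4) = 144 + 41*(-4) = 144 - 164 = -20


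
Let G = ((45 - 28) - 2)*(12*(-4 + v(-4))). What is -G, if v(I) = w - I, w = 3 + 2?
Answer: -900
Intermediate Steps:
w = 5
v(I) = 5 - I
G = 900 (G = ((45 - 28) - 2)*(12*(-4 + (5 - 1*(-4)))) = (17 - 2)*(12*(-4 + (5 + 4))) = 15*(12*(-4 + 9)) = 15*(12*5) = 15*60 = 900)
-G = -1*900 = -900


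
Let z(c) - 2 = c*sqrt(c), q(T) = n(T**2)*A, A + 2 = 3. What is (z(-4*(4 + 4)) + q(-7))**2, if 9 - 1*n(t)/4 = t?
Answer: -7804 + 40448*I*sqrt(2) ≈ -7804.0 + 57202.0*I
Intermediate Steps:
A = 1 (A = -2 + 3 = 1)
n(t) = 36 - 4*t
q(T) = 36 - 4*T**2 (q(T) = (36 - 4*T**2)*1 = 36 - 4*T**2)
z(c) = 2 + c**(3/2) (z(c) = 2 + c*sqrt(c) = 2 + c**(3/2))
(z(-4*(4 + 4)) + q(-7))**2 = ((2 + (-4*(4 + 4))**(3/2)) + (36 - 4*(-7)**2))**2 = ((2 + (-4*8)**(3/2)) + (36 - 4*49))**2 = ((2 + (-32)**(3/2)) + (36 - 196))**2 = ((2 - 128*I*sqrt(2)) - 160)**2 = (-158 - 128*I*sqrt(2))**2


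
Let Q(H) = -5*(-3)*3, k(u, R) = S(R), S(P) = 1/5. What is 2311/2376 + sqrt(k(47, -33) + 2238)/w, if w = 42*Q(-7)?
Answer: 2311/2376 + 19*sqrt(155)/9450 ≈ 0.99767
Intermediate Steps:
S(P) = 1/5 (S(P) = 1*(1/5) = 1/5)
k(u, R) = 1/5
Q(H) = 45 (Q(H) = 15*3 = 45)
w = 1890 (w = 42*45 = 1890)
2311/2376 + sqrt(k(47, -33) + 2238)/w = 2311/2376 + sqrt(1/5 + 2238)/1890 = 2311*(1/2376) + sqrt(11191/5)*(1/1890) = 2311/2376 + (19*sqrt(155)/5)*(1/1890) = 2311/2376 + 19*sqrt(155)/9450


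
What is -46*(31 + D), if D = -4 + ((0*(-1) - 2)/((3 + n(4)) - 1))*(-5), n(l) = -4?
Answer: -1012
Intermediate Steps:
D = -9 (D = -4 + ((0*(-1) - 2)/((3 - 4) - 1))*(-5) = -4 + ((0 - 2)/(-1 - 1))*(-5) = -4 - 2/(-2)*(-5) = -4 - 2*(-1/2)*(-5) = -4 + 1*(-5) = -4 - 5 = -9)
-46*(31 + D) = -46*(31 - 9) = -46*22 = -1012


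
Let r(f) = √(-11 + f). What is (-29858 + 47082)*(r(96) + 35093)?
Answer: 604441832 + 17224*√85 ≈ 6.0460e+8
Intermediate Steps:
(-29858 + 47082)*(r(96) + 35093) = (-29858 + 47082)*(√(-11 + 96) + 35093) = 17224*(√85 + 35093) = 17224*(35093 + √85) = 604441832 + 17224*√85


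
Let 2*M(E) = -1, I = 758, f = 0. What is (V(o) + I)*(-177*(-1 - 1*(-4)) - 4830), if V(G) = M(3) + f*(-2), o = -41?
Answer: -8121915/2 ≈ -4.0610e+6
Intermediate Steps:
M(E) = -½ (M(E) = (½)*(-1) = -½)
V(G) = -½ (V(G) = -½ + 0*(-2) = -½ + 0 = -½)
(V(o) + I)*(-177*(-1 - 1*(-4)) - 4830) = (-½ + 758)*(-177*(-1 - 1*(-4)) - 4830) = 1515*(-177*(-1 + 4) - 4830)/2 = 1515*(-177*3 - 4830)/2 = 1515*(-531 - 4830)/2 = (1515/2)*(-5361) = -8121915/2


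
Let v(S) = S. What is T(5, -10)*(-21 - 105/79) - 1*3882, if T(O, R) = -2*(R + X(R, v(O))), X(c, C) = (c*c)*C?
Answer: 1422042/79 ≈ 18001.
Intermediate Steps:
X(c, C) = C*c² (X(c, C) = c²*C = C*c²)
T(O, R) = -2*R - 2*O*R² (T(O, R) = -2*(R + O*R²) = -2*R - 2*O*R²)
T(5, -10)*(-21 - 105/79) - 1*3882 = (2*(-10)*(-1 - 1*5*(-10)))*(-21 - 105/79) - 1*3882 = (2*(-10)*(-1 + 50))*(-21 - 105*1/79) - 3882 = (2*(-10)*49)*(-21 - 105/79) - 3882 = -980*(-1764/79) - 3882 = 1728720/79 - 3882 = 1422042/79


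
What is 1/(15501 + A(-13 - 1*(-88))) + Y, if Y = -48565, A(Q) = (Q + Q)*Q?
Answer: -1299162314/26751 ≈ -48565.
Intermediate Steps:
A(Q) = 2*Q² (A(Q) = (2*Q)*Q = 2*Q²)
1/(15501 + A(-13 - 1*(-88))) + Y = 1/(15501 + 2*(-13 - 1*(-88))²) - 48565 = 1/(15501 + 2*(-13 + 88)²) - 48565 = 1/(15501 + 2*75²) - 48565 = 1/(15501 + 2*5625) - 48565 = 1/(15501 + 11250) - 48565 = 1/26751 - 48565 = -1299162314/26751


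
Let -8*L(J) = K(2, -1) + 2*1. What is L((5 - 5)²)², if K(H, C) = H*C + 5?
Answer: 25/64 ≈ 0.39063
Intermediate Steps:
K(H, C) = 5 + C*H (K(H, C) = C*H + 5 = 5 + C*H)
L(J) = -5/8 (L(J) = -((5 - 1*2) + 2*1)/8 = -((5 - 2) + 2)/8 = -(3 + 2)/8 = -⅛*5 = -5/8)
L((5 - 5)²)² = (-5/8)² = 25/64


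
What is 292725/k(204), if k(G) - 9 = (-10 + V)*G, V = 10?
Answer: 32525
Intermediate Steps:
k(G) = 9 (k(G) = 9 + (-10 + 10)*G = 9 + 0*G = 9 + 0 = 9)
292725/k(204) = 292725/9 = 292725*(⅑) = 32525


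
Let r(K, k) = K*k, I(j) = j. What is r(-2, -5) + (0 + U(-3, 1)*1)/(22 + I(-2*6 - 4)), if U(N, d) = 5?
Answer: 65/6 ≈ 10.833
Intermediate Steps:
r(-2, -5) + (0 + U(-3, 1)*1)/(22 + I(-2*6 - 4)) = -2*(-5) + (0 + 5*1)/(22 + (-2*6 - 4)) = 10 + (0 + 5)/(22 + (-12 - 4)) = 10 + 5/(22 - 16) = 10 + 5/6 = 10 + 5*(⅙) = 10 + ⅚ = 65/6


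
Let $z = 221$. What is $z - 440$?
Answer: $-219$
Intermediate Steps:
$z - 440 = 221 - 440 = -219$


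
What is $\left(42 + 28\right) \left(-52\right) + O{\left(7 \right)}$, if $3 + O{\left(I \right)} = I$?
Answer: $-3636$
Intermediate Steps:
$O{\left(I \right)} = -3 + I$
$\left(42 + 28\right) \left(-52\right) + O{\left(7 \right)} = \left(42 + 28\right) \left(-52\right) + \left(-3 + 7\right) = 70 \left(-52\right) + 4 = -3640 + 4 = -3636$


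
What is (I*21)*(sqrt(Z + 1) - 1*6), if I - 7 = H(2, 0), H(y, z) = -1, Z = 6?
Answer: -756 + 126*sqrt(7) ≈ -422.64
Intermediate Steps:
I = 6 (I = 7 - 1 = 6)
(I*21)*(sqrt(Z + 1) - 1*6) = (6*21)*(sqrt(6 + 1) - 1*6) = 126*(sqrt(7) - 6) = 126*(-6 + sqrt(7)) = -756 + 126*sqrt(7)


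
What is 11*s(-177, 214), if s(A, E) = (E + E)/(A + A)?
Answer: -2354/177 ≈ -13.299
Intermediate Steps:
s(A, E) = E/A (s(A, E) = (2*E)/((2*A)) = (2*E)*(1/(2*A)) = E/A)
11*s(-177, 214) = 11*(214/(-177)) = 11*(214*(-1/177)) = 11*(-214/177) = -2354/177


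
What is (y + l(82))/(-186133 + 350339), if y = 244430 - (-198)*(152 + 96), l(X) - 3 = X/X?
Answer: 20967/11729 ≈ 1.7876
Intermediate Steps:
l(X) = 4 (l(X) = 3 + X/X = 3 + 1 = 4)
y = 293534 (y = 244430 - (-198)*248 = 244430 - 1*(-49104) = 244430 + 49104 = 293534)
(y + l(82))/(-186133 + 350339) = (293534 + 4)/(-186133 + 350339) = 293538/164206 = 293538*(1/164206) = 20967/11729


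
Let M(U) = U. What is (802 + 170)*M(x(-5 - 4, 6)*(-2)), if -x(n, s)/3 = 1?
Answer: 5832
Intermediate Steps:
x(n, s) = -3 (x(n, s) = -3*1 = -3)
(802 + 170)*M(x(-5 - 4, 6)*(-2)) = (802 + 170)*(-3*(-2)) = 972*6 = 5832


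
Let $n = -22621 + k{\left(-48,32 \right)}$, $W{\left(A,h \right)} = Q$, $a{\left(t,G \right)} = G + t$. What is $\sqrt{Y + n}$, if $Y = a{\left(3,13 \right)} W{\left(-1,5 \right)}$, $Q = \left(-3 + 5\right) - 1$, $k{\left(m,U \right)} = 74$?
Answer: $i \sqrt{22531} \approx 150.1 i$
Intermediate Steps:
$Q = 1$ ($Q = 2 - 1 = 1$)
$W{\left(A,h \right)} = 1$
$Y = 16$ ($Y = \left(13 + 3\right) 1 = 16 \cdot 1 = 16$)
$n = -22547$ ($n = -22621 + 74 = -22547$)
$\sqrt{Y + n} = \sqrt{16 - 22547} = \sqrt{-22531} = i \sqrt{22531}$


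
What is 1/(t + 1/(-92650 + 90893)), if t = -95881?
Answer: -1757/168462918 ≈ -1.0430e-5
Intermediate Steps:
1/(t + 1/(-92650 + 90893)) = 1/(-95881 + 1/(-92650 + 90893)) = 1/(-95881 + 1/(-1757)) = 1/(-95881 - 1/1757) = 1/(-168462918/1757) = -1757/168462918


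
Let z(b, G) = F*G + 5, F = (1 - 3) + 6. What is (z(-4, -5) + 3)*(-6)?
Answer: 72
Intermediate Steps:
F = 4 (F = -2 + 6 = 4)
z(b, G) = 5 + 4*G (z(b, G) = 4*G + 5 = 5 + 4*G)
(z(-4, -5) + 3)*(-6) = ((5 + 4*(-5)) + 3)*(-6) = ((5 - 20) + 3)*(-6) = (-15 + 3)*(-6) = -12*(-6) = 72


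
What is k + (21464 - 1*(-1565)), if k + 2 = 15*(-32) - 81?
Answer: 22466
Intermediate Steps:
k = -563 (k = -2 + (15*(-32) - 81) = -2 + (-480 - 81) = -2 - 561 = -563)
k + (21464 - 1*(-1565)) = -563 + (21464 - 1*(-1565)) = -563 + (21464 + 1565) = -563 + 23029 = 22466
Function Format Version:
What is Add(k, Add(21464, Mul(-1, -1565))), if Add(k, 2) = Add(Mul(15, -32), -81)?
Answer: 22466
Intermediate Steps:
k = -563 (k = Add(-2, Add(Mul(15, -32), -81)) = Add(-2, Add(-480, -81)) = Add(-2, -561) = -563)
Add(k, Add(21464, Mul(-1, -1565))) = Add(-563, Add(21464, Mul(-1, -1565))) = Add(-563, Add(21464, 1565)) = Add(-563, 23029) = 22466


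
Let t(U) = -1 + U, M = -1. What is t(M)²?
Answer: 4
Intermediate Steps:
t(M)² = (-1 - 1)² = (-2)² = 4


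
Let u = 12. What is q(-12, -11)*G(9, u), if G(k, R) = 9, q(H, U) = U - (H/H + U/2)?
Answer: -117/2 ≈ -58.500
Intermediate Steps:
q(H, U) = -1 + U/2 (q(H, U) = U - (1 + U*(1/2)) = U - (1 + U/2) = U + (-1 - U/2) = -1 + U/2)
q(-12, -11)*G(9, u) = (-1 + (1/2)*(-11))*9 = (-1 - 11/2)*9 = -13/2*9 = -117/2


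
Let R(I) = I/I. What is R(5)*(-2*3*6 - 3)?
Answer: -39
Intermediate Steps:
R(I) = 1
R(5)*(-2*3*6 - 3) = 1*(-2*3*6 - 3) = 1*(-6*6 - 3) = 1*(-36 - 3) = 1*(-39) = -39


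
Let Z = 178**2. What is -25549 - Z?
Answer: -57233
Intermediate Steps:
Z = 31684
-25549 - Z = -25549 - 1*31684 = -25549 - 31684 = -57233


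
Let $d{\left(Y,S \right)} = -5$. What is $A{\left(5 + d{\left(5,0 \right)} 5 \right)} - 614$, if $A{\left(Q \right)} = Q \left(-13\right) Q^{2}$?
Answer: $103386$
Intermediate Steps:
$A{\left(Q \right)} = - 13 Q^{3}$ ($A{\left(Q \right)} = - 13 Q Q^{2} = - 13 Q^{3}$)
$A{\left(5 + d{\left(5,0 \right)} 5 \right)} - 614 = - 13 \left(5 - 25\right)^{3} - 614 = - 13 \left(-20\right)^{3} - 614 = \left(-13\right) \left(-8000\right) - 614 = 104000 - 614 = 103386$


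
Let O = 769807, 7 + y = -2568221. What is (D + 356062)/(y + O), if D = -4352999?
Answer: 3996937/1798421 ≈ 2.2225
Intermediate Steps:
y = -2568228 (y = -7 - 2568221 = -2568228)
(D + 356062)/(y + O) = (-4352999 + 356062)/(-2568228 + 769807) = -3996937/(-1798421) = -3996937*(-1/1798421) = 3996937/1798421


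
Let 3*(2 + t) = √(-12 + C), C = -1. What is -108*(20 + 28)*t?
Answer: 10368 - 1728*I*√13 ≈ 10368.0 - 6230.4*I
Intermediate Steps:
t = -2 + I*√13/3 (t = -2 + √(-12 - 1)/3 = -2 + √(-13)/3 = -2 + (I*√13)/3 = -2 + I*√13/3 ≈ -2.0 + 1.2019*I)
-108*(20 + 28)*t = -108*(20 + 28)*(-2 + I*√13/3) = -5184*(-2 + I*√13/3) = -108*(-96 + 16*I*√13) = 10368 - 1728*I*√13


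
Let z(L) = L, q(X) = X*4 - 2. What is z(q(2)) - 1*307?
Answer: -301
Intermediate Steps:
q(X) = -2 + 4*X (q(X) = 4*X - 2 = -2 + 4*X)
z(q(2)) - 1*307 = (-2 + 4*2) - 1*307 = (-2 + 8) - 307 = 6 - 307 = -301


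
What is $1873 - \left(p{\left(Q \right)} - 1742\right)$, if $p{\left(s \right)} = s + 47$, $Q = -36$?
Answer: $3604$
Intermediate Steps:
$p{\left(s \right)} = 47 + s$
$1873 - \left(p{\left(Q \right)} - 1742\right) = 1873 - \left(\left(47 - 36\right) - 1742\right) = 1873 - \left(11 - 1742\right) = 1873 - -1731 = 1873 + 1731 = 3604$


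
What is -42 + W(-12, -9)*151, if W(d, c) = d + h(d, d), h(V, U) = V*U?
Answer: 19890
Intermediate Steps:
h(V, U) = U*V
W(d, c) = d + d² (W(d, c) = d + d*d = d + d²)
-42 + W(-12, -9)*151 = -42 - 12*(1 - 12)*151 = -42 - 12*(-11)*151 = -42 + 132*151 = -42 + 19932 = 19890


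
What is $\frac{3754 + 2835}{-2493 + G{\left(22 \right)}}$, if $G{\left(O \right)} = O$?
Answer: $- \frac{6589}{2471} \approx -2.6665$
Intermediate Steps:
$\frac{3754 + 2835}{-2493 + G{\left(22 \right)}} = \frac{3754 + 2835}{-2493 + 22} = \frac{6589}{-2471} = 6589 \left(- \frac{1}{2471}\right) = - \frac{6589}{2471}$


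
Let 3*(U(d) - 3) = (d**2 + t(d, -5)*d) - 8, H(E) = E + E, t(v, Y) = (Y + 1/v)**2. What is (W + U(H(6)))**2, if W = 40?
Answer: 44368921/1296 ≈ 34235.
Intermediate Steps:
H(E) = 2*E
U(d) = 1/3 + d**2/3 + (1 - 5*d)**2/(3*d) (U(d) = 3 + ((d**2 + ((1 - 5*d)**2/d**2)*d) - 8)/3 = 3 + ((d**2 + (1 - 5*d)**2/d) - 8)/3 = 3 + (-8 + d**2 + (1 - 5*d)**2/d)/3 = 3 + (-8/3 + d**2/3 + (1 - 5*d)**2/(3*d)) = 1/3 + d**2/3 + (1 - 5*d)**2/(3*d))
(W + U(H(6)))**2 = (40 + ((-1 + 5*(2*6))**2 + (2*6)*(1 + (2*6)**2))/(3*((2*6))))**2 = (40 + (1/3)*((-1 + 5*12)**2 + 12*(1 + 12**2))/12)**2 = (40 + (1/3)*(1/12)*((-1 + 60)**2 + 12*(1 + 144)))**2 = (40 + (1/3)*(1/12)*(59**2 + 12*145))**2 = (40 + (1/3)*(1/12)*(3481 + 1740))**2 = (40 + (1/3)*(1/12)*5221)**2 = (40 + 5221/36)**2 = (6661/36)**2 = 44368921/1296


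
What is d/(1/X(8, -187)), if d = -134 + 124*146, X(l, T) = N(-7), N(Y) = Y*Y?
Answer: 880530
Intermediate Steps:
N(Y) = Y²
X(l, T) = 49 (X(l, T) = (-7)² = 49)
d = 17970 (d = -134 + 18104 = 17970)
d/(1/X(8, -187)) = 17970/(1/49) = 17970*49 = 880530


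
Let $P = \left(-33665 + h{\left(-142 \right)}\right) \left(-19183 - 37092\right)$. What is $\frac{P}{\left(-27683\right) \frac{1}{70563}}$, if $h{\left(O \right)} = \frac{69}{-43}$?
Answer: $- \frac{133687825515600}{27683} \approx -4.8292 \cdot 10^{9}$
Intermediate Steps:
$h{\left(O \right)} = - \frac{69}{43}$ ($h{\left(O \right)} = 69 \left(- \frac{1}{43}\right) = - \frac{69}{43}$)
$P = \frac{81467291600}{43}$ ($P = \left(-33665 - \frac{69}{43}\right) \left(-19183 - 37092\right) = \left(- \frac{1447664}{43}\right) \left(-56275\right) = \frac{81467291600}{43} \approx 1.8946 \cdot 10^{9}$)
$\frac{P}{\left(-27683\right) \frac{1}{70563}} = \frac{81467291600}{43 \left(- \frac{27683}{70563}\right)} = \frac{81467291600}{43} \left(- \frac{70563}{27683}\right) = - \frac{133687825515600}{27683}$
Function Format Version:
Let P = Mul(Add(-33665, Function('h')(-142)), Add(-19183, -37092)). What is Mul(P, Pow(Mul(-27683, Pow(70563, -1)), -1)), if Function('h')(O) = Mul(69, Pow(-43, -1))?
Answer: Rational(-133687825515600, 27683) ≈ -4.8292e+9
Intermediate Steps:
Function('h')(O) = Rational(-69, 43) (Function('h')(O) = Mul(69, Rational(-1, 43)) = Rational(-69, 43))
P = Rational(81467291600, 43) (P = Mul(Add(-33665, Rational(-69, 43)), Add(-19183, -37092)) = Mul(Rational(-1447664, 43), -56275) = Rational(81467291600, 43) ≈ 1.8946e+9)
Mul(P, Pow(Mul(-27683, Pow(70563, -1)), -1)) = Mul(Rational(81467291600, 43), Pow(Mul(-27683, Pow(70563, -1)), -1)) = Mul(Rational(81467291600, 43), Pow(Mul(-27683, Rational(1, 70563)), -1)) = Mul(Rational(81467291600, 43), Pow(Rational(-27683, 70563), -1)) = Mul(Rational(81467291600, 43), Rational(-70563, 27683)) = Rational(-133687825515600, 27683)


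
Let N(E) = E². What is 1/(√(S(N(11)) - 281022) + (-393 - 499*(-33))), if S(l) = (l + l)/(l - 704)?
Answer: 425961/6854344208 - I*√197347991/6854344208 ≈ 6.2145e-5 - 2.0495e-6*I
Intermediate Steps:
S(l) = 2*l/(-704 + l) (S(l) = (2*l)/(-704 + l) = 2*l/(-704 + l))
1/(√(S(N(11)) - 281022) + (-393 - 499*(-33))) = 1/(√(2*11²/(-704 + 11²) - 281022) + (-393 - 499*(-33))) = 1/(√(2*121/(-704 + 121) - 281022) + (-393 + 16467)) = 1/(√(2*121/(-583) - 281022) + 16074) = 1/(√(2*121*(-1/583) - 281022) + 16074) = 1/(√(-22/53 - 281022) + 16074) = 1/(√(-14894188/53) + 16074) = 1/(2*I*√197347991/53 + 16074) = 1/(16074 + 2*I*√197347991/53)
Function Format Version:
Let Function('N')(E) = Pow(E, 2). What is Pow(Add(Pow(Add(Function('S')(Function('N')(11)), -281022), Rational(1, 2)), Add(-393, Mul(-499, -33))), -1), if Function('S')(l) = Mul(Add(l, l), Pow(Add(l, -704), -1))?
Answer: Add(Rational(425961, 6854344208), Mul(Rational(-1, 6854344208), I, Pow(197347991, Rational(1, 2)))) ≈ Add(6.2145e-5, Mul(-2.0495e-6, I))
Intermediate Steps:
Function('S')(l) = Mul(2, l, Pow(Add(-704, l), -1)) (Function('S')(l) = Mul(Mul(2, l), Pow(Add(-704, l), -1)) = Mul(2, l, Pow(Add(-704, l), -1)))
Pow(Add(Pow(Add(Function('S')(Function('N')(11)), -281022), Rational(1, 2)), Add(-393, Mul(-499, -33))), -1) = Pow(Add(Pow(Add(Mul(2, Pow(11, 2), Pow(Add(-704, Pow(11, 2)), -1)), -281022), Rational(1, 2)), Add(-393, Mul(-499, -33))), -1) = Pow(Add(Pow(Add(Mul(2, 121, Pow(Add(-704, 121), -1)), -281022), Rational(1, 2)), Add(-393, 16467)), -1) = Pow(Add(Pow(Add(Mul(2, 121, Pow(-583, -1)), -281022), Rational(1, 2)), 16074), -1) = Pow(Add(Pow(Add(Mul(2, 121, Rational(-1, 583)), -281022), Rational(1, 2)), 16074), -1) = Pow(Add(Pow(Add(Rational(-22, 53), -281022), Rational(1, 2)), 16074), -1) = Pow(Add(Pow(Rational(-14894188, 53), Rational(1, 2)), 16074), -1) = Pow(Add(Mul(Rational(2, 53), I, Pow(197347991, Rational(1, 2))), 16074), -1) = Pow(Add(16074, Mul(Rational(2, 53), I, Pow(197347991, Rational(1, 2)))), -1)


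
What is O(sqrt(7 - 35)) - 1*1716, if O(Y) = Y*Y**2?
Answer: -1716 - 56*I*sqrt(7) ≈ -1716.0 - 148.16*I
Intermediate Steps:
O(Y) = Y**3
O(sqrt(7 - 35)) - 1*1716 = (sqrt(7 - 35))**3 - 1*1716 = (sqrt(-28))**3 - 1716 = (2*I*sqrt(7))**3 - 1716 = -56*I*sqrt(7) - 1716 = -1716 - 56*I*sqrt(7)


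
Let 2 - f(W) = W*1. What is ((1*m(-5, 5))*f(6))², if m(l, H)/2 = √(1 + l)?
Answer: -256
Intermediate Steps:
f(W) = 2 - W
m(l, H) = 2*√(1 + l)
((1*m(-5, 5))*f(6))² = ((1*(2*√(1 - 5)))*(2 - 1*6))² = ((1*(2*√(-4)))*(2 - 6))² = ((1*(2*(2*I)))*(-4))² = ((1*(4*I))*(-4))² = ((4*I)*(-4))² = (-16*I)² = -256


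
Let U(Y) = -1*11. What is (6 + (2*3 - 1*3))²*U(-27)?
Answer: -891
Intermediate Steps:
U(Y) = -11
(6 + (2*3 - 1*3))²*U(-27) = (6 + (2*3 - 1*3))²*(-11) = (6 + (6 - 3))²*(-11) = (6 + 3)²*(-11) = 9²*(-11) = 81*(-11) = -891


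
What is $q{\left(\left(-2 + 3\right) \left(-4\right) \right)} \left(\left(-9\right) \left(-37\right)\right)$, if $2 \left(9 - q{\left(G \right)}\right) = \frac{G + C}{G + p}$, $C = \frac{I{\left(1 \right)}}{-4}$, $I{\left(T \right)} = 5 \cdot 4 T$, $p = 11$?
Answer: $\frac{44955}{14} \approx 3211.1$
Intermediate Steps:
$I{\left(T \right)} = 20 T$
$C = -5$ ($C = \frac{20 \cdot 1}{-4} = 20 \left(- \frac{1}{4}\right) = -5$)
$q{\left(G \right)} = 9 - \frac{-5 + G}{2 \left(11 + G\right)}$ ($q{\left(G \right)} = 9 - \frac{\left(G - 5\right) \frac{1}{G + 11}}{2} = 9 - \frac{\left(-5 + G\right) \frac{1}{11 + G}}{2} = 9 - \frac{\frac{1}{11 + G} \left(-5 + G\right)}{2} = 9 - \frac{-5 + G}{2 \left(11 + G\right)}$)
$q{\left(\left(-2 + 3\right) \left(-4\right) \right)} \left(\left(-9\right) \left(-37\right)\right) = \frac{203 + 17 \left(-2 + 3\right) \left(-4\right)}{2 \left(11 + \left(-2 + 3\right) \left(-4\right)\right)} \left(\left(-9\right) \left(-37\right)\right) = \frac{203 + 17 \cdot 1 \left(-4\right)}{2 \left(11 + 1 \left(-4\right)\right)} 333 = \frac{203 + 17 \left(-4\right)}{2 \left(11 - 4\right)} 333 = \frac{203 - 68}{2 \cdot 7} \cdot 333 = \frac{1}{2} \cdot \frac{1}{7} \cdot 135 \cdot 333 = \frac{135}{14} \cdot 333 = \frac{44955}{14}$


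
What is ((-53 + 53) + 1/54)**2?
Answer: 1/2916 ≈ 0.00034294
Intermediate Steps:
((-53 + 53) + 1/54)**2 = (0 + 1/54)**2 = (1/54)**2 = 1/2916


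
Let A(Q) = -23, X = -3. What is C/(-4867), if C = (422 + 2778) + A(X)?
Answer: -3177/4867 ≈ -0.65276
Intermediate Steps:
C = 3177 (C = (422 + 2778) - 23 = 3200 - 23 = 3177)
C/(-4867) = 3177/(-4867) = 3177*(-1/4867) = -3177/4867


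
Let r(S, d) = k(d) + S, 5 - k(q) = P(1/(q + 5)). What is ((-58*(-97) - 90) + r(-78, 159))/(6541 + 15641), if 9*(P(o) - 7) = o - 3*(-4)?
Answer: 8051087/32740632 ≈ 0.24591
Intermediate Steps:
P(o) = 25/3 + o/9 (P(o) = 7 + (o - 3*(-4))/9 = 7 + (o + 12)/9 = 7 + (12 + o)/9 = 7 + (4/3 + o/9) = 25/3 + o/9)
k(q) = -10/3 - 1/(9*(5 + q)) (k(q) = 5 - (25/3 + 1/(9*(q + 5))) = 5 - (25/3 + 1/(9*(5 + q))) = 5 + (-25/3 - 1/(9*(5 + q))) = -10/3 - 1/(9*(5 + q)))
r(S, d) = S + (-151 - 30*d)/(9*(5 + d)) (r(S, d) = (-151 - 30*d)/(9*(5 + d)) + S = S + (-151 - 30*d)/(9*(5 + d)))
((-58*(-97) - 90) + r(-78, 159))/(6541 + 15641) = ((-58*(-97) - 90) + (-1 + 3*(-10 + 3*(-78))*(5 + 159))/(9*(5 + 159)))/(6541 + 15641) = ((5626 - 90) + (⅑)*(-1 + 3*(-10 - 234)*164)/164)/22182 = (5536 + (⅑)*(1/164)*(-1 + 3*(-244)*164))*(1/22182) = (5536 + (⅑)*(1/164)*(-1 - 120048))*(1/22182) = (5536 + (⅑)*(1/164)*(-120049))*(1/22182) = (5536 - 120049/1476)*(1/22182) = (8051087/1476)*(1/22182) = 8051087/32740632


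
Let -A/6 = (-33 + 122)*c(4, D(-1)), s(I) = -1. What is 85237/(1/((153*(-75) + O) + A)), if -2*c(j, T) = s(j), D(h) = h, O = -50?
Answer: -1005114704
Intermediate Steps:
c(j, T) = 1/2 (c(j, T) = -1/2*(-1) = 1/2)
A = -267 (A = -6*(-33 + 122)/2 = -534/2 = -6*89/2 = -267)
85237/(1/((153*(-75) + O) + A)) = 85237/(1/((153*(-75) - 50) - 267)) = 85237/(1/((-11475 - 50) - 267)) = 85237/(1/(-11525 - 267)) = 85237/(1/(-11792)) = 85237/(-1/11792) = 85237*(-11792) = -1005114704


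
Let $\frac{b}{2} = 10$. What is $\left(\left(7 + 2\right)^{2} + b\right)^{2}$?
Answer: $10201$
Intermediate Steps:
$b = 20$ ($b = 2 \cdot 10 = 20$)
$\left(\left(7 + 2\right)^{2} + b\right)^{2} = \left(\left(7 + 2\right)^{2} + 20\right)^{2} = \left(9^{2} + 20\right)^{2} = \left(81 + 20\right)^{2} = 101^{2} = 10201$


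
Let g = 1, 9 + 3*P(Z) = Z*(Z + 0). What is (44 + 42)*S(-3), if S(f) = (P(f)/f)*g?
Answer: 0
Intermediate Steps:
P(Z) = -3 + Z**2/3 (P(Z) = -3 + (Z*(Z + 0))/3 = -3 + (Z*Z)/3 = -3 + Z**2/3)
S(f) = (-3 + f**2/3)/f (S(f) = ((-3 + f**2/3)/f)*1 = (-3 + f**2/3)/f)
(44 + 42)*S(-3) = (44 + 42)*(-3/(-3) + (1/3)*(-3)) = 86*(-3*(-1/3) - 1) = 86*(1 - 1) = 86*0 = 0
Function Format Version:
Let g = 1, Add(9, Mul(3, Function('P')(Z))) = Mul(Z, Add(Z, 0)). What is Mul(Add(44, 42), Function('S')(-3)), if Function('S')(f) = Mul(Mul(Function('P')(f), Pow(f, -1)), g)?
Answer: 0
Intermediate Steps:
Function('P')(Z) = Add(-3, Mul(Rational(1, 3), Pow(Z, 2))) (Function('P')(Z) = Add(-3, Mul(Rational(1, 3), Mul(Z, Add(Z, 0)))) = Add(-3, Mul(Rational(1, 3), Mul(Z, Z))) = Add(-3, Mul(Rational(1, 3), Pow(Z, 2))))
Function('S')(f) = Mul(Pow(f, -1), Add(-3, Mul(Rational(1, 3), Pow(f, 2)))) (Function('S')(f) = Mul(Mul(Add(-3, Mul(Rational(1, 3), Pow(f, 2))), Pow(f, -1)), 1) = Mul(Mul(Pow(f, -1), Add(-3, Mul(Rational(1, 3), Pow(f, 2)))), 1) = Mul(Pow(f, -1), Add(-3, Mul(Rational(1, 3), Pow(f, 2)))))
Mul(Add(44, 42), Function('S')(-3)) = Mul(Add(44, 42), Add(Mul(-3, Pow(-3, -1)), Mul(Rational(1, 3), -3))) = Mul(86, Add(Mul(-3, Rational(-1, 3)), -1)) = Mul(86, Add(1, -1)) = Mul(86, 0) = 0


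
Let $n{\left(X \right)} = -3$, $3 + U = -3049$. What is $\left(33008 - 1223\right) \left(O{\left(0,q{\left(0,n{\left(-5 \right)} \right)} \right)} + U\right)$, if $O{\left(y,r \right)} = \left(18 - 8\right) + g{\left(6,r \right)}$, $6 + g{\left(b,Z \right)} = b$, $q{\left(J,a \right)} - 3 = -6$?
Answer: $-96689970$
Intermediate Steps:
$U = -3052$ ($U = -3 - 3049 = -3052$)
$q{\left(J,a \right)} = -3$ ($q{\left(J,a \right)} = 3 - 6 = -3$)
$g{\left(b,Z \right)} = -6 + b$
$O{\left(y,r \right)} = 10$ ($O{\left(y,r \right)} = \left(18 - 8\right) + \left(-6 + 6\right) = 10 + 0 = 10$)
$\left(33008 - 1223\right) \left(O{\left(0,q{\left(0,n{\left(-5 \right)} \right)} \right)} + U\right) = \left(33008 - 1223\right) \left(10 - 3052\right) = 31785 \left(-3042\right) = -96689970$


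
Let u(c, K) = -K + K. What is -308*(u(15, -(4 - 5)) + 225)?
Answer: -69300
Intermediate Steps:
u(c, K) = 0
-308*(u(15, -(4 - 5)) + 225) = -308*(0 + 225) = -308*225 = -69300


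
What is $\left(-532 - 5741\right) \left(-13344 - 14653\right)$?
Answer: $175625181$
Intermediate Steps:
$\left(-532 - 5741\right) \left(-13344 - 14653\right) = \left(-532 + \left(-23907 + 18166\right)\right) \left(-27997\right) = \left(-532 - 5741\right) \left(-27997\right) = \left(-6273\right) \left(-27997\right) = 175625181$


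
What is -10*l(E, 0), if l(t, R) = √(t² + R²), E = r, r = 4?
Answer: -40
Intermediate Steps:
E = 4
l(t, R) = √(R² + t²)
-10*l(E, 0) = -10*√(0² + 4²) = -10*√(0 + 16) = -10*√16 = -10*4 = -40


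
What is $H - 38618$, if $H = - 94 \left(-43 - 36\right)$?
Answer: $-31192$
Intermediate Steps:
$H = 7426$ ($H = \left(-94\right) \left(-79\right) = 7426$)
$H - 38618 = 7426 - 38618 = -31192$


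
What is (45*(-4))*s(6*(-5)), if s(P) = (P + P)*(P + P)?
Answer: -648000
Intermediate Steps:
s(P) = 4*P² (s(P) = (2*P)*(2*P) = 4*P²)
(45*(-4))*s(6*(-5)) = (45*(-4))*(4*(6*(-5))²) = -720*(-30)² = -720*900 = -180*3600 = -648000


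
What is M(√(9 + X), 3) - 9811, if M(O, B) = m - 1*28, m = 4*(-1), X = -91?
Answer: -9843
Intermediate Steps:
m = -4
M(O, B) = -32 (M(O, B) = -4 - 1*28 = -4 - 28 = -32)
M(√(9 + X), 3) - 9811 = -32 - 9811 = -9843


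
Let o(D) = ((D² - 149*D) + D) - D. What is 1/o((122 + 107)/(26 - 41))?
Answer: 225/564256 ≈ 0.00039876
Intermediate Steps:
o(D) = D² - 149*D (o(D) = (D² - 148*D) - D = D² - 149*D)
1/o((122 + 107)/(26 - 41)) = 1/(((122 + 107)/(26 - 41))*(-149 + (122 + 107)/(26 - 41))) = 1/((229/(-15))*(-149 + 229/(-15))) = 1/((229*(-1/15))*(-149 + 229*(-1/15))) = 1/(-229*(-149 - 229/15)/15) = 1/(-229/15*(-2464/15)) = 1/(564256/225) = 225/564256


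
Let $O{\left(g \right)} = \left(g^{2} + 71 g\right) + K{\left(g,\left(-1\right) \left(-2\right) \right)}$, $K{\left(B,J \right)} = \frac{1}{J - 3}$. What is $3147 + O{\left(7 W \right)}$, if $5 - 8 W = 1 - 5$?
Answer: $\frac{241097}{64} \approx 3767.1$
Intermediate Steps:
$K{\left(B,J \right)} = \frac{1}{-3 + J}$
$W = \frac{9}{8}$ ($W = \frac{5}{8} - \frac{1 - 5}{8} = \frac{5}{8} - - \frac{1}{2} = \frac{5}{8} + \frac{1}{2} = \frac{9}{8} \approx 1.125$)
$O{\left(g \right)} = -1 + g^{2} + 71 g$ ($O{\left(g \right)} = \left(g^{2} + 71 g\right) + \frac{1}{-3 - -2} = \left(g^{2} + 71 g\right) + \frac{1}{-3 + 2} = \left(g^{2} + 71 g\right) + \frac{1}{-1} = \left(g^{2} + 71 g\right) - 1 = -1 + g^{2} + 71 g$)
$3147 + O{\left(7 W \right)} = 3147 + \left(-1 + \left(7 \cdot \frac{9}{8}\right)^{2} + 71 \cdot 7 \cdot \frac{9}{8}\right) = 3147 + \left(-1 + \left(\frac{63}{8}\right)^{2} + 71 \cdot \frac{63}{8}\right) = 3147 + \left(-1 + \frac{3969}{64} + \frac{4473}{8}\right) = 3147 + \frac{39689}{64} = \frac{241097}{64}$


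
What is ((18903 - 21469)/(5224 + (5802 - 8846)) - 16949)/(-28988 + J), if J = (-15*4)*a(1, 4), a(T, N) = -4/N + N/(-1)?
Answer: 18475693/31269920 ≈ 0.59085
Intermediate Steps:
a(T, N) = -N - 4/N (a(T, N) = -4/N + N*(-1) = -4/N - N = -N - 4/N)
J = 300 (J = (-15*4)*(-1*4 - 4/4) = -60*(-4 - 4*¼) = -60*(-4 - 1) = -60*(-5) = 300)
((18903 - 21469)/(5224 + (5802 - 8846)) - 16949)/(-28988 + J) = ((18903 - 21469)/(5224 + (5802 - 8846)) - 16949)/(-28988 + 300) = (-2566/(5224 - 3044) - 16949)/(-28688) = (-2566/2180 - 16949)*(-1/28688) = (-2566*1/2180 - 16949)*(-1/28688) = (-1283/1090 - 16949)*(-1/28688) = -18475693/1090*(-1/28688) = 18475693/31269920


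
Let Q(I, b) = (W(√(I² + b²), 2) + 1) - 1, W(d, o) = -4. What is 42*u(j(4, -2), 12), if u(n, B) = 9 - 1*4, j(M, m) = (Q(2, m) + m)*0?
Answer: 210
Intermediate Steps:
Q(I, b) = -4 (Q(I, b) = (-4 + 1) - 1 = -3 - 1 = -4)
j(M, m) = 0 (j(M, m) = (-4 + m)*0 = 0)
u(n, B) = 5 (u(n, B) = 9 - 4 = 5)
42*u(j(4, -2), 12) = 42*5 = 210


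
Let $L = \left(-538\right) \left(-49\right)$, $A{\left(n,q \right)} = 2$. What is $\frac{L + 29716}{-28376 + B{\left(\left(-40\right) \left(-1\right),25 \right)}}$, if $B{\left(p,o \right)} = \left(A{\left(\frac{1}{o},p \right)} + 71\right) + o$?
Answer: $- \frac{28039}{14139} \approx -1.9831$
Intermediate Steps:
$L = 26362$
$B{\left(p,o \right)} = 73 + o$ ($B{\left(p,o \right)} = \left(2 + 71\right) + o = 73 + o$)
$\frac{L + 29716}{-28376 + B{\left(\left(-40\right) \left(-1\right),25 \right)}} = \frac{26362 + 29716}{-28376 + \left(73 + 25\right)} = \frac{56078}{-28376 + 98} = \frac{56078}{-28278} = 56078 \left(- \frac{1}{28278}\right) = - \frac{28039}{14139}$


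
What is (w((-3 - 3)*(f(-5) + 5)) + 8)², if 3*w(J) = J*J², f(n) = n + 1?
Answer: 4096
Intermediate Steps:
f(n) = 1 + n
w(J) = J³/3 (w(J) = (J*J²)/3 = J³/3)
(w((-3 - 3)*(f(-5) + 5)) + 8)² = (((-3 - 3)*((1 - 5) + 5))³/3 + 8)² = ((-6*(-4 + 5))³/3 + 8)² = ((-6*1)³/3 + 8)² = ((⅓)*(-6)³ + 8)² = ((⅓)*(-216) + 8)² = (-72 + 8)² = (-64)² = 4096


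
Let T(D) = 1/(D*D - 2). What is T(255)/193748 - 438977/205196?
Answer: -345641606099882/161567177797249 ≈ -2.1393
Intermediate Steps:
T(D) = 1/(-2 + D²) (T(D) = 1/(D² - 2) = 1/(-2 + D²))
T(255)/193748 - 438977/205196 = 1/(-2 + 255²*193748) - 438977/205196 = (1/193748)/(-2 + 65025) - 438977*1/205196 = (1/193748)/65023 - 438977/205196 = (1/65023)*(1/193748) - 438977/205196 = 1/12598076204 - 438977/205196 = -345641606099882/161567177797249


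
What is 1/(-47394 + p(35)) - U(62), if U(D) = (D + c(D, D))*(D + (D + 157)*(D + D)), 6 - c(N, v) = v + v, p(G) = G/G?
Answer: 72236789743/47393 ≈ 1.5242e+6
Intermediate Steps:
p(G) = 1
c(N, v) = 6 - 2*v (c(N, v) = 6 - (v + v) = 6 - 2*v)
U(D) = (6 - D)*(D + 2*D*(157 + D)) (U(D) = (D + (6 - 2*D))*(D + (D + 157)*(D + D)) = (6 - D)*(D + (157 + D)*(2*D)) = (6 - D)*(D + 2*D*(157 + D)))
1/(-47394 + p(35)) - U(62) = 1/(-47394 + 1) - 62*(1890 - 303*62 - 2*62²) = 1/(-47393) - 62*(1890 - 18786 - 2*3844) = -1/47393 - 62*(1890 - 18786 - 7688) = -1/47393 - 62*(-24584) = -1/47393 - 1*(-1524208) = -1/47393 + 1524208 = 72236789743/47393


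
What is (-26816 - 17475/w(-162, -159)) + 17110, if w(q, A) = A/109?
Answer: 120507/53 ≈ 2273.7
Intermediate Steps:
w(q, A) = A/109 (w(q, A) = A*(1/109) = A/109)
(-26816 - 17475/w(-162, -159)) + 17110 = (-26816 - 17475/((1/109)*(-159))) + 17110 = (-26816 - 17475/(-159/109)) + 17110 = (-26816 - 17475*(-109/159)) + 17110 = (-26816 + 634925/53) + 17110 = -786323/53 + 17110 = 120507/53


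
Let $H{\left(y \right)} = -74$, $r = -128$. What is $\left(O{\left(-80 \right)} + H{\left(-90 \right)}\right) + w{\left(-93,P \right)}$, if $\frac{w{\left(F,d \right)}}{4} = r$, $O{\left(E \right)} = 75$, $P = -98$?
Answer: $-511$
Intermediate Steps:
$w{\left(F,d \right)} = -512$ ($w{\left(F,d \right)} = 4 \left(-128\right) = -512$)
$\left(O{\left(-80 \right)} + H{\left(-90 \right)}\right) + w{\left(-93,P \right)} = \left(75 - 74\right) - 512 = 1 - 512 = -511$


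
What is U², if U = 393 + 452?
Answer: 714025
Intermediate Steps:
U = 845
U² = 845² = 714025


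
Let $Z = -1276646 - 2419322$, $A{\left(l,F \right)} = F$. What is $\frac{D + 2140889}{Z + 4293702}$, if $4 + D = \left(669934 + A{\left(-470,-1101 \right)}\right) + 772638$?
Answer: $\frac{1791178}{298867} \approx 5.9932$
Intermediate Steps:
$Z = -3695968$ ($Z = -1276646 - 2419322 = -3695968$)
$D = 1441467$ ($D = -4 + \left(\left(669934 - 1101\right) + 772638\right) = -4 + \left(668833 + 772638\right) = -4 + 1441471 = 1441467$)
$\frac{D + 2140889}{Z + 4293702} = \frac{1441467 + 2140889}{-3695968 + 4293702} = \frac{3582356}{597734} = 3582356 \cdot \frac{1}{597734} = \frac{1791178}{298867}$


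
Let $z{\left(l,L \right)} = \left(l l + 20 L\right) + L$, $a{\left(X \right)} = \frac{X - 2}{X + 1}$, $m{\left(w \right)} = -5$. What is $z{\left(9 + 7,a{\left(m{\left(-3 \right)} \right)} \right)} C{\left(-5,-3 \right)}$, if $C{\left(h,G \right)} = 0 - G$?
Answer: $\frac{3513}{4} \approx 878.25$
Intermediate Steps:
$C{\left(h,G \right)} = - G$
$a{\left(X \right)} = \frac{-2 + X}{1 + X}$
$z{\left(l,L \right)} = l^{2} + 21 L$ ($z{\left(l,L \right)} = \left(l^{2} + 20 L\right) + L = l^{2} + 21 L$)
$z{\left(9 + 7,a{\left(m{\left(-3 \right)} \right)} \right)} C{\left(-5,-3 \right)} = \left(\left(9 + 7\right)^{2} + 21 \frac{-2 - 5}{1 - 5}\right) \left(\left(-1\right) \left(-3\right)\right) = \left(16^{2} + 21 \frac{1}{-4} \left(-7\right)\right) 3 = \left(256 + 21 \left(\left(- \frac{1}{4}\right) \left(-7\right)\right)\right) 3 = \left(256 + 21 \cdot \frac{7}{4}\right) 3 = \left(256 + \frac{147}{4}\right) 3 = \frac{1171}{4} \cdot 3 = \frac{3513}{4}$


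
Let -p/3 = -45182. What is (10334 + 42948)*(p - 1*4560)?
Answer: 6979196052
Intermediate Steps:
p = 135546 (p = -3*(-45182) = 135546)
(10334 + 42948)*(p - 1*4560) = (10334 + 42948)*(135546 - 1*4560) = 53282*(135546 - 4560) = 53282*130986 = 6979196052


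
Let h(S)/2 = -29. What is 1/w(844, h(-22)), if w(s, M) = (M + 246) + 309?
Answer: 1/497 ≈ 0.0020121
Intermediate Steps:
h(S) = -58 (h(S) = 2*(-29) = -58)
w(s, M) = 555 + M (w(s, M) = (246 + M) + 309 = 555 + M)
1/w(844, h(-22)) = 1/(555 - 58) = 1/497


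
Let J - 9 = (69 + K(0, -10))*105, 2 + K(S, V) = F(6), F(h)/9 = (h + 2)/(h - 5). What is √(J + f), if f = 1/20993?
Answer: √6436071160589/20993 ≈ 120.85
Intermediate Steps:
f = 1/20993 ≈ 4.7635e-5
F(h) = 9*(2 + h)/(-5 + h) (F(h) = 9*((h + 2)/(h - 5)) = 9*((2 + h)/(-5 + h)) = 9*(2 + h)/(-5 + h))
K(S, V) = 70 (K(S, V) = -2 + 9*(2 + 6)/(-5 + 6) = -2 + 9*8/1 = -2 + 9*1*8 = -2 + 72 = 70)
J = 14604 (J = 9 + (69 + 70)*105 = 9 + 139*105 = 9 + 14595 = 14604)
√(J + f) = √(14604 + 1/20993) = √(306581773/20993) = √6436071160589/20993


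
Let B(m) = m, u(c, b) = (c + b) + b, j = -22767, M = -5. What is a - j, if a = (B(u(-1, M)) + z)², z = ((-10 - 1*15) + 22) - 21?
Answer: 23992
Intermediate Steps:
u(c, b) = c + 2*b (u(c, b) = (b + c) + b = c + 2*b)
z = -24 (z = ((-10 - 15) + 22) - 21 = (-25 + 22) - 21 = -3 - 21 = -24)
a = 1225 (a = ((-1 + 2*(-5)) - 24)² = ((-1 - 10) - 24)² = (-11 - 24)² = (-35)² = 1225)
a - j = 1225 - 1*(-22767) = 1225 + 22767 = 23992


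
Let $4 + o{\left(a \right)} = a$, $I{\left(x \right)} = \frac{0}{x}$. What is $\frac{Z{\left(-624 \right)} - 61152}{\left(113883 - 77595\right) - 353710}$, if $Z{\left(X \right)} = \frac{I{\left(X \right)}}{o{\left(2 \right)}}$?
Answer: $\frac{624}{3239} \approx 0.19265$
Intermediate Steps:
$I{\left(x \right)} = 0$
$o{\left(a \right)} = -4 + a$
$Z{\left(X \right)} = 0$ ($Z{\left(X \right)} = \frac{0}{-4 + 2} = \frac{0}{-2} = 0 \left(- \frac{1}{2}\right) = 0$)
$\frac{Z{\left(-624 \right)} - 61152}{\left(113883 - 77595\right) - 353710} = \frac{0 - 61152}{\left(113883 - 77595\right) - 353710} = - \frac{61152}{36288 - 353710} = - \frac{61152}{-317422} = \left(-61152\right) \left(- \frac{1}{317422}\right) = \frac{624}{3239}$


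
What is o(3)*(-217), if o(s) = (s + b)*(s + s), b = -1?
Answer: -2604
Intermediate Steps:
o(s) = 2*s*(-1 + s) (o(s) = (s - 1)*(s + s) = (-1 + s)*(2*s) = 2*s*(-1 + s))
o(3)*(-217) = (2*3*(-1 + 3))*(-217) = (2*3*2)*(-217) = 12*(-217) = -2604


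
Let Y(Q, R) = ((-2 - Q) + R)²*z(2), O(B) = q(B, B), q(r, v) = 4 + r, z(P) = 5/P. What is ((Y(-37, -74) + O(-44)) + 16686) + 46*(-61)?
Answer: 35285/2 ≈ 17643.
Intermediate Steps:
O(B) = 4 + B
Y(Q, R) = 5*(-2 + R - Q)²/2 (Y(Q, R) = ((-2 - Q) + R)²*(5/2) = (-2 + R - Q)²*(5*(½)) = (-2 + R - Q)²*(5/2) = 5*(-2 + R - Q)²/2)
((Y(-37, -74) + O(-44)) + 16686) + 46*(-61) = ((5*(2 - 37 - 1*(-74))²/2 + (4 - 44)) + 16686) + 46*(-61) = ((5*(2 - 37 + 74)²/2 - 40) + 16686) - 2806 = (((5/2)*39² - 40) + 16686) - 2806 = (((5/2)*1521 - 40) + 16686) - 2806 = ((7605/2 - 40) + 16686) - 2806 = (7525/2 + 16686) - 2806 = 40897/2 - 2806 = 35285/2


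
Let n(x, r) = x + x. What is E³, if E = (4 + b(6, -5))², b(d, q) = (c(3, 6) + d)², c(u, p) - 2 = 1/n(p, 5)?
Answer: 991033682575891948890625/8916100448256 ≈ 1.1115e+11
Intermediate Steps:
n(x, r) = 2*x
c(u, p) = 2 + 1/(2*p)
b(d, q) = (25/12 + d)² (b(d, q) = ((2 + (½)/6) + d)² = ((2 + (½)*(⅙)) + d)² = ((2 + 1/12) + d)² = (25/12 + d)²)
E = 99700225/20736 (E = (4 + (25 + 12*6)²/144)² = (4 + (25 + 72)²/144)² = (4 + (1/144)*97²)² = (4 + (1/144)*9409)² = (4 + 9409/144)² = (9985/144)² = 99700225/20736 ≈ 4808.1)
E³ = (99700225/20736)³ = 991033682575891948890625/8916100448256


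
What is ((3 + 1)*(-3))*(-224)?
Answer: 2688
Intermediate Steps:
((3 + 1)*(-3))*(-224) = (4*(-3))*(-224) = -12*(-224) = 2688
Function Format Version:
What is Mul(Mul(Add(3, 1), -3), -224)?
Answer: 2688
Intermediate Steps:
Mul(Mul(Add(3, 1), -3), -224) = Mul(Mul(4, -3), -224) = Mul(-12, -224) = 2688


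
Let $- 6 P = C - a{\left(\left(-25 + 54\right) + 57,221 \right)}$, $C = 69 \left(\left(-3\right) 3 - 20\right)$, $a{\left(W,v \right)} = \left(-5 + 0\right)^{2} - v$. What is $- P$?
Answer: $- \frac{1805}{6} \approx -300.83$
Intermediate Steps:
$a{\left(W,v \right)} = 25 - v$ ($a{\left(W,v \right)} = \left(-5\right)^{2} - v = 25 - v$)
$C = -2001$ ($C = 69 \left(-9 - 20\right) = 69 \left(-29\right) = -2001$)
$P = \frac{1805}{6}$ ($P = - \frac{-2001 - \left(25 - 221\right)}{6} = - \frac{-2001 - -196}{6} = - \frac{-2001 + 196}{6} = \left(- \frac{1}{6}\right) \left(-1805\right) = \frac{1805}{6} \approx 300.83$)
$- P = \left(-1\right) \frac{1805}{6} = - \frac{1805}{6}$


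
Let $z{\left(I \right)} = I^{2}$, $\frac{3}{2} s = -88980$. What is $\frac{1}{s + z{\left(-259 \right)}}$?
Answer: $\frac{1}{7761} \approx 0.00012885$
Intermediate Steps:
$s = -59320$ ($s = \frac{2}{3} \left(-88980\right) = -59320$)
$\frac{1}{s + z{\left(-259 \right)}} = \frac{1}{-59320 + \left(-259\right)^{2}} = \frac{1}{-59320 + 67081} = \frac{1}{7761}$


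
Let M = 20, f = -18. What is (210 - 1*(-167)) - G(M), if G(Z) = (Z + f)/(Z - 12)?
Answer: 1507/4 ≈ 376.75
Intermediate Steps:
G(Z) = (-18 + Z)/(-12 + Z) (G(Z) = (Z - 18)/(Z - 12) = (-18 + Z)/(-12 + Z))
(210 - 1*(-167)) - G(M) = (210 - 1*(-167)) - (-18 + 20)/(-12 + 20) = (210 + 167) - 2/8 = 377 - 2/8 = 377 - 1*¼ = 377 - ¼ = 1507/4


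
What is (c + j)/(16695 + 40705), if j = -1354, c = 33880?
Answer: 16263/28700 ≈ 0.56666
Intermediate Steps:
(c + j)/(16695 + 40705) = (33880 - 1354)/(16695 + 40705) = 32526/57400 = 32526*(1/57400) = 16263/28700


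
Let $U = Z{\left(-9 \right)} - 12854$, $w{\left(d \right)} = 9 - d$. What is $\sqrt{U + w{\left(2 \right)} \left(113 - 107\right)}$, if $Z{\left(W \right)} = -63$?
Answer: $5 i \sqrt{515} \approx 113.47 i$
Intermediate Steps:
$U = -12917$ ($U = -63 - 12854 = -12917$)
$\sqrt{U + w{\left(2 \right)} \left(113 - 107\right)} = \sqrt{-12917 + \left(9 - 2\right) \left(113 - 107\right)} = \sqrt{-12917 + \left(9 - 2\right) 6} = \sqrt{-12917 + 7 \cdot 6} = \sqrt{-12917 + 42} = \sqrt{-12875} = 5 i \sqrt{515}$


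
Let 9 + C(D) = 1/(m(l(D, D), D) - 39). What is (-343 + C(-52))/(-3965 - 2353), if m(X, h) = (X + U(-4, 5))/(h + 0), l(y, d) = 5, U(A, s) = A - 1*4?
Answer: 356426/6396975 ≈ 0.055718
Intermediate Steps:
U(A, s) = -4 + A (U(A, s) = A - 4 = -4 + A)
m(X, h) = (-8 + X)/h (m(X, h) = (X + (-4 - 4))/(h + 0) = (X - 8)/h = (-8 + X)/h)
C(D) = -9 + 1/(-39 - 3/D) (C(D) = -9 + 1/((-8 + 5)/D - 39) = -9 + 1/(-3/D - 39) = -9 + 1/(-39 - 3/D))
(-343 + C(-52))/(-3965 - 2353) = (-343 + (-27 - 352*(-52))/(3*(1 + 13*(-52))))/(-3965 - 2353) = (-343 + (-27 + 18304)/(3*(1 - 676)))/(-6318) = (-343 + (⅓)*18277/(-675))*(-1/6318) = (-343 + (⅓)*(-1/675)*18277)*(-1/6318) = (-343 - 18277/2025)*(-1/6318) = -712852/2025*(-1/6318) = 356426/6396975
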